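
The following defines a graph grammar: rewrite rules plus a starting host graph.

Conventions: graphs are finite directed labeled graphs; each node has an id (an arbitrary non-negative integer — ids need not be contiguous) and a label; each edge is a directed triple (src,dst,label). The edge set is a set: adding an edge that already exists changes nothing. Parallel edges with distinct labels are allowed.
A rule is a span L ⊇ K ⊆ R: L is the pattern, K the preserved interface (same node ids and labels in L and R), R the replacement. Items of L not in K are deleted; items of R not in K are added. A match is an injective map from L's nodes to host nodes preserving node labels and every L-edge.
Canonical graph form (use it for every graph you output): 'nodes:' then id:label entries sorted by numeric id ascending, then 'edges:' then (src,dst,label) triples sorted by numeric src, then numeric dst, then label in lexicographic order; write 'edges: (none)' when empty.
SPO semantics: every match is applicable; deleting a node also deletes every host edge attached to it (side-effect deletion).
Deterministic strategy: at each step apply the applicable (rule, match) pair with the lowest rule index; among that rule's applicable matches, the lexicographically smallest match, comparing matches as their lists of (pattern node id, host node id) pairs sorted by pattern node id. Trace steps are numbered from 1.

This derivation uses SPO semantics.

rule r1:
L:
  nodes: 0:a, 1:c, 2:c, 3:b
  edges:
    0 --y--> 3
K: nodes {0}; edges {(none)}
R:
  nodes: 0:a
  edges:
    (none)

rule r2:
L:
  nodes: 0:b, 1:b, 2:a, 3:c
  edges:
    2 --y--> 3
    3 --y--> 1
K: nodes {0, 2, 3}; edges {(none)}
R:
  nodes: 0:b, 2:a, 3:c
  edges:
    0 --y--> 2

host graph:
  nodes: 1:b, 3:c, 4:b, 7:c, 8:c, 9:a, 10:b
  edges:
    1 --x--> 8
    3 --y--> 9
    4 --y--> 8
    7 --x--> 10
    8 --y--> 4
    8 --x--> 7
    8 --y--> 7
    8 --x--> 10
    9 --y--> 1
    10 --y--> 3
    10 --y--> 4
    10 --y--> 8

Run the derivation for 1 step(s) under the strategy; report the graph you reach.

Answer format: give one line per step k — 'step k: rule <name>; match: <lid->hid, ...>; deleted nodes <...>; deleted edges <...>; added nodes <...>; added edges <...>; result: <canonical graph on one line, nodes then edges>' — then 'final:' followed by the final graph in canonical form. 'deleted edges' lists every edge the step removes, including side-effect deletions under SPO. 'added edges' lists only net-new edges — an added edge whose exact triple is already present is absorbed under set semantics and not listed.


step 1: rule r1; match: 0->9, 1->3, 2->7, 3->1; deleted nodes 1, 3, 7; deleted edges (1,8,x); (3,9,y); (7,10,x); (8,7,x); (8,7,y); (9,1,y); (10,3,y); added nodes (none); added edges (none); result: nodes: 4:b, 8:c, 9:a, 10:b edges: (4,8,y); (8,4,y); (8,10,x); (10,4,y); (10,8,y)
final:
nodes: 4:b, 8:c, 9:a, 10:b
edges: (4,8,y); (8,4,y); (8,10,x); (10,4,y); (10,8,y)


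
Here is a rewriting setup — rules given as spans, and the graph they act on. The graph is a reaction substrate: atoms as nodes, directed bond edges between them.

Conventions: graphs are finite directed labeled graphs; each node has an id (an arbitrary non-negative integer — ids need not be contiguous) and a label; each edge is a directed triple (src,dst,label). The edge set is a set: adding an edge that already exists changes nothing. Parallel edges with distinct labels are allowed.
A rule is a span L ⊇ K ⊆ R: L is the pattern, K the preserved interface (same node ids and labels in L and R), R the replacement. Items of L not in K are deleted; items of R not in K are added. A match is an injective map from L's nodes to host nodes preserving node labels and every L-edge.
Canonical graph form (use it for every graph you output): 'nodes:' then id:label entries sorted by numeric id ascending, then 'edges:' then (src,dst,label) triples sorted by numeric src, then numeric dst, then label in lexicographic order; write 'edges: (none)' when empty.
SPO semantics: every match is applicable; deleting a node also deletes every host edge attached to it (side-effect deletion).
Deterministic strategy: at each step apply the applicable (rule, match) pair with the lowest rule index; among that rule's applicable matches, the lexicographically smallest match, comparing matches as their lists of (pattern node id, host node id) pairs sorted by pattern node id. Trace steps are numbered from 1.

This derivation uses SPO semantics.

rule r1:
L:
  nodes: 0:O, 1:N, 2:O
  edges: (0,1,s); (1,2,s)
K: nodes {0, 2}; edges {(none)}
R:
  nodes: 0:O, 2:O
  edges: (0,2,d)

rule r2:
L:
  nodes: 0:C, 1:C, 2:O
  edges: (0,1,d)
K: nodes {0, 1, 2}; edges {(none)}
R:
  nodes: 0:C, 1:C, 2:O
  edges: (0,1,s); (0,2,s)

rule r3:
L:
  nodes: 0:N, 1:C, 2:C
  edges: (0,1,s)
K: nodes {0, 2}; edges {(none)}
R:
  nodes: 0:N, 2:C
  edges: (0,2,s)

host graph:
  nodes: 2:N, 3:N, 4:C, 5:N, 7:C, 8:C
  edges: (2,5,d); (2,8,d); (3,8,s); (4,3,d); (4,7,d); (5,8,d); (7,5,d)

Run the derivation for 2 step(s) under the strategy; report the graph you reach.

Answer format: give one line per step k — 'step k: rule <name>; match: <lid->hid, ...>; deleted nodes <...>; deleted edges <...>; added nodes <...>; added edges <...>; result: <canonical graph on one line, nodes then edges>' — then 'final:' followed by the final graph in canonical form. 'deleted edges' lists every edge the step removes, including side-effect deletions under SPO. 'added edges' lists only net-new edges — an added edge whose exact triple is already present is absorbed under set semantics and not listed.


step 1: rule r3; match: 0->3, 1->8, 2->4; deleted nodes 8; deleted edges (2,8,d); (3,8,s); (5,8,d); added nodes (none); added edges (3,4,s); result: nodes: 2:N, 3:N, 4:C, 5:N, 7:C edges: (2,5,d); (3,4,s); (4,3,d); (4,7,d); (7,5,d)
step 2: rule r3; match: 0->3, 1->4, 2->7; deleted nodes 4; deleted edges (3,4,s); (4,3,d); (4,7,d); added nodes (none); added edges (3,7,s); result: nodes: 2:N, 3:N, 5:N, 7:C edges: (2,5,d); (3,7,s); (7,5,d)
final:
nodes: 2:N, 3:N, 5:N, 7:C
edges: (2,5,d); (3,7,s); (7,5,d)


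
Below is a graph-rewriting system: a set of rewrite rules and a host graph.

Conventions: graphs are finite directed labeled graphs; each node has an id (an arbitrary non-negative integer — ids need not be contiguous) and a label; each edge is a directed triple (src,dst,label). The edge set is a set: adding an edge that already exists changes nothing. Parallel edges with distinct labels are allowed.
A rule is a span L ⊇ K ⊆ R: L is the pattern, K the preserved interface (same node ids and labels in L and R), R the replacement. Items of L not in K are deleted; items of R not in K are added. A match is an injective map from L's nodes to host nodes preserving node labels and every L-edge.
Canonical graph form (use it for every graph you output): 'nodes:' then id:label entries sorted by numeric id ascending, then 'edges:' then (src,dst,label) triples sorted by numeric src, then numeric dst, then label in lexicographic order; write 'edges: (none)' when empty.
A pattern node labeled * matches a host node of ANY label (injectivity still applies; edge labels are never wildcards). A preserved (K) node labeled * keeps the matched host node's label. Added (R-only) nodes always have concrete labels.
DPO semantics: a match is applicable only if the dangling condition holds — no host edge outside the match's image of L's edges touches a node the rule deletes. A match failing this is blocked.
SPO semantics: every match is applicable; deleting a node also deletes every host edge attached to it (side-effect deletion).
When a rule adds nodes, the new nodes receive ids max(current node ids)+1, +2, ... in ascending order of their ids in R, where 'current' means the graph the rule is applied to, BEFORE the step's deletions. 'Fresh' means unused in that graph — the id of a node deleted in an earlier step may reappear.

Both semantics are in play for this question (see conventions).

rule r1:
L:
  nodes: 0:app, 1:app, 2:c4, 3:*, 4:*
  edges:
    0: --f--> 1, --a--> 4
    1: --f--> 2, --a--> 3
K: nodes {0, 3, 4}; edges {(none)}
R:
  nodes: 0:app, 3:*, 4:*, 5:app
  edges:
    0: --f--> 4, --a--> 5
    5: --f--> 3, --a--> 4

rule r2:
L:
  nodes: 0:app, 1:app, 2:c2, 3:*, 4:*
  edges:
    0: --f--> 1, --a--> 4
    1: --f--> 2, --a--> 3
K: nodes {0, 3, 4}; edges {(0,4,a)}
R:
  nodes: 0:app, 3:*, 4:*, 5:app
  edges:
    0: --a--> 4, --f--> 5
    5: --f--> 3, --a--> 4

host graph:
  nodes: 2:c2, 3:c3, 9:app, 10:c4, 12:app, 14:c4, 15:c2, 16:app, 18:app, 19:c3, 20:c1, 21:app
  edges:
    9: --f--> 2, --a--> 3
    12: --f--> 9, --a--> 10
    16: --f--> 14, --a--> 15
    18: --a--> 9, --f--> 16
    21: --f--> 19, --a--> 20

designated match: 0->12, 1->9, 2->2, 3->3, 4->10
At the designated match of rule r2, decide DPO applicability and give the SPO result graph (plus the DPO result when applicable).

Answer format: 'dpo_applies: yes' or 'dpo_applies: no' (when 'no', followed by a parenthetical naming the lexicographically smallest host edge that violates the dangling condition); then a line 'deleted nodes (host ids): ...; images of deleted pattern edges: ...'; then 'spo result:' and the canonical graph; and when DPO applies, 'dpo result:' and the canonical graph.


dpo_applies: no
(the rule deletes node 9, which keeps host edge (18,9,a) outside the match image — the dangling condition fails, DPO blocks; SPO proceeds and side-deletes such edges)
deleted nodes (host ids): 2, 9; images of deleted pattern edges: (9,2,f); (9,3,a); (12,9,f)
spo result:
nodes: 3:c3, 10:c4, 12:app, 14:c4, 15:c2, 16:app, 18:app, 19:c3, 20:c1, 21:app, 22:app
edges: (12,10,a); (12,22,f); (16,14,f); (16,15,a); (18,16,f); (21,19,f); (21,20,a); (22,3,f); (22,10,a)


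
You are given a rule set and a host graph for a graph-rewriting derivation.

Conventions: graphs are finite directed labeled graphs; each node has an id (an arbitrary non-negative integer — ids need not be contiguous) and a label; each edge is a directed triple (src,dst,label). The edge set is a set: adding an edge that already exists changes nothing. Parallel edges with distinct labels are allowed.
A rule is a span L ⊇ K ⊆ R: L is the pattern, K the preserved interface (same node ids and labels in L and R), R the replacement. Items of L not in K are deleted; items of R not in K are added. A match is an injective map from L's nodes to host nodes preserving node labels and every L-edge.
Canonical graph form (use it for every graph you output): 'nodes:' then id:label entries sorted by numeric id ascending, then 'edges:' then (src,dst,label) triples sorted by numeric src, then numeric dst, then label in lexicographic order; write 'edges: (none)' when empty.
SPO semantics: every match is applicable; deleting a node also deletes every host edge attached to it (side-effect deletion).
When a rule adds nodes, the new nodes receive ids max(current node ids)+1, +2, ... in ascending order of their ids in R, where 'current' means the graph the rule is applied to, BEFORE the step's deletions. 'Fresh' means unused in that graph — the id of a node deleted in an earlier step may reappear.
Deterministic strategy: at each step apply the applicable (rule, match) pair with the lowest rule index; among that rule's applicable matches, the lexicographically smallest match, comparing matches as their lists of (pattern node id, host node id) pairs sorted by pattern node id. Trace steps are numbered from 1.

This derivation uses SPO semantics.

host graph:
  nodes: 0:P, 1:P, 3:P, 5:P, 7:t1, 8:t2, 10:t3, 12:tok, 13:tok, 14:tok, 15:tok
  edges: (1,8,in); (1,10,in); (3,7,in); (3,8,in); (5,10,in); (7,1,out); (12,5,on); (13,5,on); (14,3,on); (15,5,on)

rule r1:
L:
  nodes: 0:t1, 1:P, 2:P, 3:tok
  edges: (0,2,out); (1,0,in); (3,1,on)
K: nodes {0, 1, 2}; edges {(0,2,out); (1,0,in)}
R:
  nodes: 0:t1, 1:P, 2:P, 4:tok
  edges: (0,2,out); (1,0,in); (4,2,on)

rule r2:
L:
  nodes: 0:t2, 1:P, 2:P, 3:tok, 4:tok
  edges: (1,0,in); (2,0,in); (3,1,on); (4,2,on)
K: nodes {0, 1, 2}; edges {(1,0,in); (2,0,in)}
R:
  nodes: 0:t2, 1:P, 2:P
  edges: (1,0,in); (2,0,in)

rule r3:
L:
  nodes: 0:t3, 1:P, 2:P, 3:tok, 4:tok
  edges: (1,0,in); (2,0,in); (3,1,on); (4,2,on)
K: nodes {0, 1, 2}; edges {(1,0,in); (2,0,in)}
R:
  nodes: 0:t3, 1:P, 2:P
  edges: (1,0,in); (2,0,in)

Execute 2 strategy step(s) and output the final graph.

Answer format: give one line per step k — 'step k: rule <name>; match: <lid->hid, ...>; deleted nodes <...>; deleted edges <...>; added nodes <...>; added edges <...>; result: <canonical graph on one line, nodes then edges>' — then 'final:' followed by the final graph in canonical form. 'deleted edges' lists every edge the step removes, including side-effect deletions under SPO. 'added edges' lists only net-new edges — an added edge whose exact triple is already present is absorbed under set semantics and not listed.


step 1: rule r1; match: 0->7, 1->3, 2->1, 3->14; deleted nodes 14; deleted edges (14,3,on); added nodes 16; added edges (16,1,on); result: nodes: 0:P, 1:P, 3:P, 5:P, 7:t1, 8:t2, 10:t3, 12:tok, 13:tok, 15:tok, 16:tok edges: (1,8,in); (1,10,in); (3,7,in); (3,8,in); (5,10,in); (7,1,out); (12,5,on); (13,5,on); (15,5,on); (16,1,on)
step 2: rule r3; match: 0->10, 1->1, 2->5, 3->16, 4->12; deleted nodes 12, 16; deleted edges (12,5,on); (16,1,on); added nodes (none); added edges (none); result: nodes: 0:P, 1:P, 3:P, 5:P, 7:t1, 8:t2, 10:t3, 13:tok, 15:tok edges: (1,8,in); (1,10,in); (3,7,in); (3,8,in); (5,10,in); (7,1,out); (13,5,on); (15,5,on)
final:
nodes: 0:P, 1:P, 3:P, 5:P, 7:t1, 8:t2, 10:t3, 13:tok, 15:tok
edges: (1,8,in); (1,10,in); (3,7,in); (3,8,in); (5,10,in); (7,1,out); (13,5,on); (15,5,on)


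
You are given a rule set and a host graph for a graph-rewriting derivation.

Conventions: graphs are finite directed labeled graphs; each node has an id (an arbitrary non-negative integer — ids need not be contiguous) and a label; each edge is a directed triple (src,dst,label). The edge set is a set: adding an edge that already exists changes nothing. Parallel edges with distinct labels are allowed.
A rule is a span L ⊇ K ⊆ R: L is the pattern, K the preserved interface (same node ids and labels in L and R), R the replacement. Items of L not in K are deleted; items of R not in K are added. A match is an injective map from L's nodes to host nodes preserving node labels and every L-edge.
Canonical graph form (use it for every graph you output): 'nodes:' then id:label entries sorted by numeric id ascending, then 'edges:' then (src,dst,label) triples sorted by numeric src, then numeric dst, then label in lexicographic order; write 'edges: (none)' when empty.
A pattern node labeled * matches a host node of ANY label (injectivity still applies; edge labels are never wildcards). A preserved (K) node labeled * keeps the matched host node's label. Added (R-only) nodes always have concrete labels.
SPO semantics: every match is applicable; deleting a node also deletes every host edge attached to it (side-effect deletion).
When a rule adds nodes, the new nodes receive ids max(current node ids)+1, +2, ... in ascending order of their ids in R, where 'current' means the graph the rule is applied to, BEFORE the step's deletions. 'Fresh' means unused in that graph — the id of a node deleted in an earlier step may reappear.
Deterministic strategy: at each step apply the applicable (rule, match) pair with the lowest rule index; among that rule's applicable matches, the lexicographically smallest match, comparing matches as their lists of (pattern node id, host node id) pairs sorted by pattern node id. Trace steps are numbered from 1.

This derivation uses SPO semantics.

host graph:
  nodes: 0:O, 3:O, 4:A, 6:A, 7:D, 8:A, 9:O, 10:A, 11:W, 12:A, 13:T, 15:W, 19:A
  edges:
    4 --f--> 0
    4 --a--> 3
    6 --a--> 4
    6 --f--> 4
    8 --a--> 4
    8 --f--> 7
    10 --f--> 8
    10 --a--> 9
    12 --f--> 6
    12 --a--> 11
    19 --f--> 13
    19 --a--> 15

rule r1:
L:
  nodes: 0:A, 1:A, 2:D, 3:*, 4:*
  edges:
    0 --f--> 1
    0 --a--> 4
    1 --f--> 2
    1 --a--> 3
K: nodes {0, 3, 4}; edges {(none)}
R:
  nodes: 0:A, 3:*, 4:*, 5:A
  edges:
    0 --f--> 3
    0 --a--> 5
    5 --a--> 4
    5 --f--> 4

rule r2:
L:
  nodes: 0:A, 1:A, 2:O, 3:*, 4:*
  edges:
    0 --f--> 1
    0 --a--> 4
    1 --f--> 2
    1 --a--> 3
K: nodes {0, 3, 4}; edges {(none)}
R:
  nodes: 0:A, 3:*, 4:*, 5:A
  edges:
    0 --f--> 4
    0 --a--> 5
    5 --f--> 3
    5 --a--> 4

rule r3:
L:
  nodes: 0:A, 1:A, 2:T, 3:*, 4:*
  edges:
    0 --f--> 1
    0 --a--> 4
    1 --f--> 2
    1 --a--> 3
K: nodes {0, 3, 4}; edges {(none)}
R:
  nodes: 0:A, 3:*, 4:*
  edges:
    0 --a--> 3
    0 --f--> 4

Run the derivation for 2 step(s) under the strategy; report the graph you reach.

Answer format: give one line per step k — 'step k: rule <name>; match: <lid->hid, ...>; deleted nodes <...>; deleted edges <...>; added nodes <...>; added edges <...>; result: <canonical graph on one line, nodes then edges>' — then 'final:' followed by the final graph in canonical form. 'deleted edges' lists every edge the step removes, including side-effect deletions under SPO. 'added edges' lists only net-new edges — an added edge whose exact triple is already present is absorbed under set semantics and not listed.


step 1: rule r1; match: 0->10, 1->8, 2->7, 3->4, 4->9; deleted nodes 7, 8; deleted edges (8,4,a); (8,7,f); (10,8,f); (10,9,a); added nodes 20; added edges (10,4,f); (10,20,a); (20,9,a); (20,9,f); result: nodes: 0:O, 3:O, 4:A, 6:A, 9:O, 10:A, 11:W, 12:A, 13:T, 15:W, 19:A, 20:A edges: (4,0,f); (4,3,a); (6,4,a); (6,4,f); (10,4,f); (10,20,a); (12,6,f); (12,11,a); (19,13,f); (19,15,a); (20,9,a); (20,9,f)
step 2: rule r2; match: 0->10, 1->4, 2->0, 3->3, 4->20; deleted nodes 0, 4; deleted edges (4,0,f); (4,3,a); (6,4,a); (6,4,f); (10,4,f); (10,20,a); added nodes 21; added edges (10,20,f); (10,21,a); (21,3,f); (21,20,a); result: nodes: 3:O, 6:A, 9:O, 10:A, 11:W, 12:A, 13:T, 15:W, 19:A, 20:A, 21:A edges: (10,20,f); (10,21,a); (12,6,f); (12,11,a); (19,13,f); (19,15,a); (20,9,a); (20,9,f); (21,3,f); (21,20,a)
final:
nodes: 3:O, 6:A, 9:O, 10:A, 11:W, 12:A, 13:T, 15:W, 19:A, 20:A, 21:A
edges: (10,20,f); (10,21,a); (12,6,f); (12,11,a); (19,13,f); (19,15,a); (20,9,a); (20,9,f); (21,3,f); (21,20,a)


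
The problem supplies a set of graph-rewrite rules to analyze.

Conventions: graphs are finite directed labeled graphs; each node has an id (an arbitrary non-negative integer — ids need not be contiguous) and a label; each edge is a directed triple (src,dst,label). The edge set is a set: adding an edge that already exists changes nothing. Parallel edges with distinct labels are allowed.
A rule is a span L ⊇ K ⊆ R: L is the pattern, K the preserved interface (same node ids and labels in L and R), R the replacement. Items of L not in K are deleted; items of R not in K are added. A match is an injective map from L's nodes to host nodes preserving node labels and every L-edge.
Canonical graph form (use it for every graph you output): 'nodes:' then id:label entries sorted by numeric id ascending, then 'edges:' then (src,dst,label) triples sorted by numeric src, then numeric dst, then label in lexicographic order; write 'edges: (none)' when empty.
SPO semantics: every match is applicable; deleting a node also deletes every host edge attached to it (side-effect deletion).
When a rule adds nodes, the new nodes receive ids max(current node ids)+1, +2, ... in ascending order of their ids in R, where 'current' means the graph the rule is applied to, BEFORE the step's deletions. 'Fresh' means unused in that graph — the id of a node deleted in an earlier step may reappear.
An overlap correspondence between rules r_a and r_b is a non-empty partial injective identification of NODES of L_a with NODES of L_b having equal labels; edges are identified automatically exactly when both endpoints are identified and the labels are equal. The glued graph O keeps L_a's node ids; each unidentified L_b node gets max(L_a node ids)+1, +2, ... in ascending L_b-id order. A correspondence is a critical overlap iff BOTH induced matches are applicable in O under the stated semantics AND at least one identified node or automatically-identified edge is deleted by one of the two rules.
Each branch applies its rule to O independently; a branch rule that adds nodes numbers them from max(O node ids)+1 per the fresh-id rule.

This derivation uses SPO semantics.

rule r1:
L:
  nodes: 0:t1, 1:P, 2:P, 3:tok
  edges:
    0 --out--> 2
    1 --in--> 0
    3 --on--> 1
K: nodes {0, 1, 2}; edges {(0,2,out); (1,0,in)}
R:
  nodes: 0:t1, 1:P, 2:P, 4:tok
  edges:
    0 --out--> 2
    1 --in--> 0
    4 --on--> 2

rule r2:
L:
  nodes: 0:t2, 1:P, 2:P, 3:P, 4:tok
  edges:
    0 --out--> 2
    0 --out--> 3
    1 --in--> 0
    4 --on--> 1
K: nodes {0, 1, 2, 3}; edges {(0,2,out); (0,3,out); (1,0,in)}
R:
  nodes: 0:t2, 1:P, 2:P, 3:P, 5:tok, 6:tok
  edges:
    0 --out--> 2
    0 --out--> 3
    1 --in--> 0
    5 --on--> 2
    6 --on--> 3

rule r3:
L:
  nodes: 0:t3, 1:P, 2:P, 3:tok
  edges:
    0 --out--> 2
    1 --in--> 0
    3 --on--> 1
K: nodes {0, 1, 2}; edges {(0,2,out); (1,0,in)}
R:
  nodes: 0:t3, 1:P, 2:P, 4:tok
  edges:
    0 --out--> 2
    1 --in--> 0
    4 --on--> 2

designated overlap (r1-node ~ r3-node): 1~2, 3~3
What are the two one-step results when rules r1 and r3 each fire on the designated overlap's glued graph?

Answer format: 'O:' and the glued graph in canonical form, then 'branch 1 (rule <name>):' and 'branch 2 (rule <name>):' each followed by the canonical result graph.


O:
nodes: 0:t1, 1:P, 2:P, 3:tok, 4:t3, 5:P
edges: (0,2,out); (1,0,in); (3,1,on); (3,5,on); (4,1,out); (5,4,in)
branch 1 (rule r1):
nodes: 0:t1, 1:P, 2:P, 4:t3, 5:P, 6:tok
edges: (0,2,out); (1,0,in); (4,1,out); (5,4,in); (6,2,on)
branch 2 (rule r3):
nodes: 0:t1, 1:P, 2:P, 4:t3, 5:P, 6:tok
edges: (0,2,out); (1,0,in); (4,1,out); (5,4,in); (6,1,on)


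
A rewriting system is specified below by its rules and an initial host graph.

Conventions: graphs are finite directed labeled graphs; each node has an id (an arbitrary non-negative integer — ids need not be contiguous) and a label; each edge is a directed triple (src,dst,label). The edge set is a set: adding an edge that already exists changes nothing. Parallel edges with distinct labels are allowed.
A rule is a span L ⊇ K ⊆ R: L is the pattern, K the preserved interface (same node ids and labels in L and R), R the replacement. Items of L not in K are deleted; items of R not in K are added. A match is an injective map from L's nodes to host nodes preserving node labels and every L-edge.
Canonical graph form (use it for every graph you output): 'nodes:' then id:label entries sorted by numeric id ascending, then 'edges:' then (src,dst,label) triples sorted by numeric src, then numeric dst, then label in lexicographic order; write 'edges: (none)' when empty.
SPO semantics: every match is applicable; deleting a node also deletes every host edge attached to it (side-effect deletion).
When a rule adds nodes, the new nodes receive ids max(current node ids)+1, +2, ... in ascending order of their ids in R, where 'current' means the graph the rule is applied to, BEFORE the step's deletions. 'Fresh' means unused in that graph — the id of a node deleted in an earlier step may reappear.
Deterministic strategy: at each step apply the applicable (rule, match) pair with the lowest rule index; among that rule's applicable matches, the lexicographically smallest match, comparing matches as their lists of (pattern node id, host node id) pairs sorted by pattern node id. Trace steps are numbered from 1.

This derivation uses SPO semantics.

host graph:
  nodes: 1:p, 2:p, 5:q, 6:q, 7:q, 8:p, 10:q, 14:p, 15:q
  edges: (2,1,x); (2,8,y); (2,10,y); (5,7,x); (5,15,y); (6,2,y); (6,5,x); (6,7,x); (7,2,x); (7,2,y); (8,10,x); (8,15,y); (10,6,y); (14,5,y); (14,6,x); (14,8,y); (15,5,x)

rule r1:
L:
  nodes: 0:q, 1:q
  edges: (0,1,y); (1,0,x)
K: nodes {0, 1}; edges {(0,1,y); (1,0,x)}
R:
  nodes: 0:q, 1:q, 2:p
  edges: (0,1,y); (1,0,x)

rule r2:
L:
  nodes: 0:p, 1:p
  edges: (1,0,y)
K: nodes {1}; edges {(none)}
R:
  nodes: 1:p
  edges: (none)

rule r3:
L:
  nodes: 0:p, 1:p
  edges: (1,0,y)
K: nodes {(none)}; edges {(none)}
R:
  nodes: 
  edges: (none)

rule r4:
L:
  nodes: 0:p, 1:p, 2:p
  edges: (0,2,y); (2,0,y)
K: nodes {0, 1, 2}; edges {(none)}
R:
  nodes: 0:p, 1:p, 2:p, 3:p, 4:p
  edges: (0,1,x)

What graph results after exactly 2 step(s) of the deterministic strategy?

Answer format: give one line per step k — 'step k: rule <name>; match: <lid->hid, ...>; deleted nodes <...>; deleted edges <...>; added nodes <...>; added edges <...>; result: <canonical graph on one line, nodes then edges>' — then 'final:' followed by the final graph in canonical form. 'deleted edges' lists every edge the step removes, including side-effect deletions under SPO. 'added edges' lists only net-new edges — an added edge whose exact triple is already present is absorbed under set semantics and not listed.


step 1: rule r1; match: 0->5, 1->15; deleted nodes (none); deleted edges (none); added nodes 16; added edges (none); result: nodes: 1:p, 2:p, 5:q, 6:q, 7:q, 8:p, 10:q, 14:p, 15:q, 16:p edges: (2,1,x); (2,8,y); (2,10,y); (5,7,x); (5,15,y); (6,2,y); (6,5,x); (6,7,x); (7,2,x); (7,2,y); (8,10,x); (8,15,y); (10,6,y); (14,5,y); (14,6,x); (14,8,y); (15,5,x)
step 2: rule r1; match: 0->5, 1->15; deleted nodes (none); deleted edges (none); added nodes 17; added edges (none); result: nodes: 1:p, 2:p, 5:q, 6:q, 7:q, 8:p, 10:q, 14:p, 15:q, 16:p, 17:p edges: (2,1,x); (2,8,y); (2,10,y); (5,7,x); (5,15,y); (6,2,y); (6,5,x); (6,7,x); (7,2,x); (7,2,y); (8,10,x); (8,15,y); (10,6,y); (14,5,y); (14,6,x); (14,8,y); (15,5,x)
final:
nodes: 1:p, 2:p, 5:q, 6:q, 7:q, 8:p, 10:q, 14:p, 15:q, 16:p, 17:p
edges: (2,1,x); (2,8,y); (2,10,y); (5,7,x); (5,15,y); (6,2,y); (6,5,x); (6,7,x); (7,2,x); (7,2,y); (8,10,x); (8,15,y); (10,6,y); (14,5,y); (14,6,x); (14,8,y); (15,5,x)


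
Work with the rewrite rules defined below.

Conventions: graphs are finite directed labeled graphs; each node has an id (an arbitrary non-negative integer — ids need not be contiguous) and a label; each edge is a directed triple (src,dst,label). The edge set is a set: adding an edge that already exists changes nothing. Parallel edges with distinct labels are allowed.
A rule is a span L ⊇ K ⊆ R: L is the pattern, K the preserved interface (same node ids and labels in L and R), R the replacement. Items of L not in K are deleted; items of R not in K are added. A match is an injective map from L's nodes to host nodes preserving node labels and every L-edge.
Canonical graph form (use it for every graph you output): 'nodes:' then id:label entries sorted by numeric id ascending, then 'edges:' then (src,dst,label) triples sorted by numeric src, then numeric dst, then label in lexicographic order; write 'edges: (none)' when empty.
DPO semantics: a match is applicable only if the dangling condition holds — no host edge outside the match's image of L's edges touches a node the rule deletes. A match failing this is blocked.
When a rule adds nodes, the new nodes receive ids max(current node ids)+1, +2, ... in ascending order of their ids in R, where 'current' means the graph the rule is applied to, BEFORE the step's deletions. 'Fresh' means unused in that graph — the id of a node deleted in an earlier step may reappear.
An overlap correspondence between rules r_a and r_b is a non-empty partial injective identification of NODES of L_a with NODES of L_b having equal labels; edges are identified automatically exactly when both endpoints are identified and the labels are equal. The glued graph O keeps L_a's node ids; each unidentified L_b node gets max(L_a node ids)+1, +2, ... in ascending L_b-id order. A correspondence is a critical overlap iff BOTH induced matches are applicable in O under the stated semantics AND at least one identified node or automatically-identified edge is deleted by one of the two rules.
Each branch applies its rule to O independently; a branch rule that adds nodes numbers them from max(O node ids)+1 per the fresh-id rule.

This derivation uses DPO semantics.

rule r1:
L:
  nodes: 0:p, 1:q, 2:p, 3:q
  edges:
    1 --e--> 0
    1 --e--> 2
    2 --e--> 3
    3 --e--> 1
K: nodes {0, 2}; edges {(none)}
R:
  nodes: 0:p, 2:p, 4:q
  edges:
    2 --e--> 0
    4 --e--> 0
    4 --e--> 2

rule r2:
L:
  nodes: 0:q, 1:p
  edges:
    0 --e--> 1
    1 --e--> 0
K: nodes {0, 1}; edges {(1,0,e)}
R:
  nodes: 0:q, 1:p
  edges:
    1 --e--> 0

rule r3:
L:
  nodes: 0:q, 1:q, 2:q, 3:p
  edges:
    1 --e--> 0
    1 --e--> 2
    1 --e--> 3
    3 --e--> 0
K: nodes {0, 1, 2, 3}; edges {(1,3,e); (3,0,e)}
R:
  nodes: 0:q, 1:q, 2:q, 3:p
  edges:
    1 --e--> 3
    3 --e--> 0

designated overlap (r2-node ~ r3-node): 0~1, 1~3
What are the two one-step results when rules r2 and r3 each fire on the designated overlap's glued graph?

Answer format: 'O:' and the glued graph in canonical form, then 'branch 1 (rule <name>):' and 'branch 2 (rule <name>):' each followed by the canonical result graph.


O:
nodes: 0:q, 1:p, 2:q, 3:q
edges: (0,1,e); (0,2,e); (0,3,e); (1,0,e); (1,2,e)
branch 1 (rule r2):
nodes: 0:q, 1:p, 2:q, 3:q
edges: (0,2,e); (0,3,e); (1,0,e); (1,2,e)
branch 2 (rule r3):
nodes: 0:q, 1:p, 2:q, 3:q
edges: (0,1,e); (1,0,e); (1,2,e)


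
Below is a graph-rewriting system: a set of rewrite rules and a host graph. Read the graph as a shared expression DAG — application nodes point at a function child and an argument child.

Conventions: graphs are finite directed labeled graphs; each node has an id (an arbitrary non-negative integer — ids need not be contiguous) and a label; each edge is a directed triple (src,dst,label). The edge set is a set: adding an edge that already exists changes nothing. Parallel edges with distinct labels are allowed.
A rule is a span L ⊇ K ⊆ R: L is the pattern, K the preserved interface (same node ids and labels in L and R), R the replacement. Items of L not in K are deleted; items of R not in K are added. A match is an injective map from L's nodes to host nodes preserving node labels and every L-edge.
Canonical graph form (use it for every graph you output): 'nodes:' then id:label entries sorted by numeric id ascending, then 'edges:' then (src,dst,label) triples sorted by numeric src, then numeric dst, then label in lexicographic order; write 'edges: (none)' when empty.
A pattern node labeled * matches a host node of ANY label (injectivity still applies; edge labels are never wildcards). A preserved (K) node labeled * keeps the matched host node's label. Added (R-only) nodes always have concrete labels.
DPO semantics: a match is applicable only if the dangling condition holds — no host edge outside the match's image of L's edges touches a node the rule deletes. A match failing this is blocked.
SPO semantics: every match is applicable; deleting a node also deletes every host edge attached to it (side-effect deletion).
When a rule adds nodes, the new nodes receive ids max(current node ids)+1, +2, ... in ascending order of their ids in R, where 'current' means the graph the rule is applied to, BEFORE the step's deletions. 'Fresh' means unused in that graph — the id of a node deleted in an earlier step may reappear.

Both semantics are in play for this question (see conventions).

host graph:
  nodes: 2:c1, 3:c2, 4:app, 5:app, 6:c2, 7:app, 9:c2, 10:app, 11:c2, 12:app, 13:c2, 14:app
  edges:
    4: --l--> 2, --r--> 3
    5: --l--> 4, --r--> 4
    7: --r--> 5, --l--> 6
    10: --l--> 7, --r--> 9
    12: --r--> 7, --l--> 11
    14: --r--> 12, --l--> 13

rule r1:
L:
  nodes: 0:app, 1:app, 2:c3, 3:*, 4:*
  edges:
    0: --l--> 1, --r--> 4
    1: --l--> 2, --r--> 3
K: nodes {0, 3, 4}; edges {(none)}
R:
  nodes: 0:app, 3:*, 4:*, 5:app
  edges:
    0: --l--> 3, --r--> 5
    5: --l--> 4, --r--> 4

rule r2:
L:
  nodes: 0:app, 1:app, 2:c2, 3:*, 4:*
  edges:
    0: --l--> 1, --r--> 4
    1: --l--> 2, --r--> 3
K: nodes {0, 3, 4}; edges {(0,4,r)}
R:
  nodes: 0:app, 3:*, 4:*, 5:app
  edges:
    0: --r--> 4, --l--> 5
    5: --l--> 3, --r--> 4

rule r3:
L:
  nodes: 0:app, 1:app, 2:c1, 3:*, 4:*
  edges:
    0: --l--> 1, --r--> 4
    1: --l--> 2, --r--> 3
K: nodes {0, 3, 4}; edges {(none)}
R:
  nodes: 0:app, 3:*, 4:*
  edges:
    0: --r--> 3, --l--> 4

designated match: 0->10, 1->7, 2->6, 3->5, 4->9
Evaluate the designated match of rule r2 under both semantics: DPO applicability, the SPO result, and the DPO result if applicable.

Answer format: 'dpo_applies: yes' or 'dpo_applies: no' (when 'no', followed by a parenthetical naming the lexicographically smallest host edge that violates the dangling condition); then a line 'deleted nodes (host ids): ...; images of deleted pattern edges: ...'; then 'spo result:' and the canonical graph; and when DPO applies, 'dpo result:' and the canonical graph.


dpo_applies: no
(the rule deletes node 7, which keeps host edge (12,7,r) outside the match image — the dangling condition fails, DPO blocks; SPO proceeds and side-deletes such edges)
deleted nodes (host ids): 6, 7; images of deleted pattern edges: (7,5,r); (7,6,l); (10,7,l)
spo result:
nodes: 2:c1, 3:c2, 4:app, 5:app, 9:c2, 10:app, 11:c2, 12:app, 13:c2, 14:app, 15:app
edges: (4,2,l); (4,3,r); (5,4,l); (5,4,r); (10,9,r); (10,15,l); (12,11,l); (14,12,r); (14,13,l); (15,5,l); (15,9,r)


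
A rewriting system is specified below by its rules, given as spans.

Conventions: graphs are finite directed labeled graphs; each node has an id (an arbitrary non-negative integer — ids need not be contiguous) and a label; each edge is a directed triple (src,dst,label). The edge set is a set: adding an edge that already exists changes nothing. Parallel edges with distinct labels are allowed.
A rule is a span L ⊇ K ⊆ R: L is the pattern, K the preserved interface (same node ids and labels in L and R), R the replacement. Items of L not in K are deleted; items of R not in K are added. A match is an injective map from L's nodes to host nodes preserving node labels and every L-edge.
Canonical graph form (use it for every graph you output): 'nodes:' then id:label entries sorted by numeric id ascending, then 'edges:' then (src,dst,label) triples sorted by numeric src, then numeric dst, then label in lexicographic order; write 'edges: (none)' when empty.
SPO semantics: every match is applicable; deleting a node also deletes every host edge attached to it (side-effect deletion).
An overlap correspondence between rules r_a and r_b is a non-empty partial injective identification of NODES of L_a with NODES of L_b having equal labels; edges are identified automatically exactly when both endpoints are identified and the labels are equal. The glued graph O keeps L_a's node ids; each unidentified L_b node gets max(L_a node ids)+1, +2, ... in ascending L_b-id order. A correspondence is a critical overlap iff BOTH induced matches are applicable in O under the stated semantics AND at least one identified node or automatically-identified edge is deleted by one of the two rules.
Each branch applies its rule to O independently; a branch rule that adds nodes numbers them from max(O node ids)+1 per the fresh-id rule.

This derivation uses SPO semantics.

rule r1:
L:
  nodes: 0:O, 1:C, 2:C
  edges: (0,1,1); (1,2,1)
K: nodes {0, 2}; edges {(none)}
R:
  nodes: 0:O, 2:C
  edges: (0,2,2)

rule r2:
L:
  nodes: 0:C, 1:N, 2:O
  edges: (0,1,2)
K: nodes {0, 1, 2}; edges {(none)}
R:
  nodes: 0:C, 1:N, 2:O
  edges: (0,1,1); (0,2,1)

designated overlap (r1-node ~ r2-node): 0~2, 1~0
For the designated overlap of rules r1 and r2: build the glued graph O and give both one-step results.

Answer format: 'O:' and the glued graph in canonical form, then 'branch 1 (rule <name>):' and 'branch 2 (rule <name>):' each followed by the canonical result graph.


O:
nodes: 0:O, 1:C, 2:C, 3:N
edges: (0,1,1); (1,2,1); (1,3,2)
branch 1 (rule r1):
nodes: 0:O, 2:C, 3:N
edges: (0,2,2)
branch 2 (rule r2):
nodes: 0:O, 1:C, 2:C, 3:N
edges: (0,1,1); (1,0,1); (1,2,1); (1,3,1)


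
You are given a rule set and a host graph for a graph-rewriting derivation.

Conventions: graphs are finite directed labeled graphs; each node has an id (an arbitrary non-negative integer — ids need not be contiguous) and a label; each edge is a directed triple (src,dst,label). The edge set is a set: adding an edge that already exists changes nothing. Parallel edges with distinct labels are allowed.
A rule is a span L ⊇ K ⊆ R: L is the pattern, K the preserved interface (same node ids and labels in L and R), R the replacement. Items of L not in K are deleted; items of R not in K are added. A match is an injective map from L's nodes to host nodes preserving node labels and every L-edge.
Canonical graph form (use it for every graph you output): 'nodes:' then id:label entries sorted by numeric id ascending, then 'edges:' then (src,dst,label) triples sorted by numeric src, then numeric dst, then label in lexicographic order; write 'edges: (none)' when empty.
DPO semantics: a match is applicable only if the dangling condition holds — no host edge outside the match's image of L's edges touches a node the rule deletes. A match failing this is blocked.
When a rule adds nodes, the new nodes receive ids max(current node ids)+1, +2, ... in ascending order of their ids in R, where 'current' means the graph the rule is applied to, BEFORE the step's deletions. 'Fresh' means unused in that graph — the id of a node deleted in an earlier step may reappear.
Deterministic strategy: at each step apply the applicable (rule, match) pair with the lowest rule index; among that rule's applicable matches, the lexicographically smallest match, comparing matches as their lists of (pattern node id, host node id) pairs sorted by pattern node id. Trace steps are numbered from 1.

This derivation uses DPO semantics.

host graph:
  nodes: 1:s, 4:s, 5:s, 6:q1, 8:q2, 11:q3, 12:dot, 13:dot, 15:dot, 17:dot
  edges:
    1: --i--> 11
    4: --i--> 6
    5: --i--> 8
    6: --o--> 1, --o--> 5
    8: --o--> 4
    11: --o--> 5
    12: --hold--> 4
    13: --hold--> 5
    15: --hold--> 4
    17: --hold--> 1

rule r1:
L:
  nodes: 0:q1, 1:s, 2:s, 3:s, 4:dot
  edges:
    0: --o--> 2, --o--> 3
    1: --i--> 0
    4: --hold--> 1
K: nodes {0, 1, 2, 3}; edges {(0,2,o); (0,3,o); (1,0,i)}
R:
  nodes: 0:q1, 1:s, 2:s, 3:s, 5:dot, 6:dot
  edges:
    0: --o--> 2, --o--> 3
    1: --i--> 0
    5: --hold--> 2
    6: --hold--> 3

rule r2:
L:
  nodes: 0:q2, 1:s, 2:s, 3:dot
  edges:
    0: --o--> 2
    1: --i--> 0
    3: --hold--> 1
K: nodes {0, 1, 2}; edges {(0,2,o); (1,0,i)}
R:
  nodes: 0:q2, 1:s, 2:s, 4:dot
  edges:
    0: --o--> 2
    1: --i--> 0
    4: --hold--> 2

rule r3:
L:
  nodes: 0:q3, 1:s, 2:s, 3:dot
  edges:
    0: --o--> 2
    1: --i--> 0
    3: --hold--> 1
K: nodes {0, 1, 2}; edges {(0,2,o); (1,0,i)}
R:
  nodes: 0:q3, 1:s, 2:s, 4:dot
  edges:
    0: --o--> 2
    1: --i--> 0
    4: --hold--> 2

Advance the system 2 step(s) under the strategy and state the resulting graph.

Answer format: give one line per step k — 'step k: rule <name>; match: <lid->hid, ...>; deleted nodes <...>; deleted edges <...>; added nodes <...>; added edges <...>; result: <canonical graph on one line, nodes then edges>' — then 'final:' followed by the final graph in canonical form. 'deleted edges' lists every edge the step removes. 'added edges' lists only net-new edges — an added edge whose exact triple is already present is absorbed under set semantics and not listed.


step 1: rule r1; match: 0->6, 1->4, 2->1, 3->5, 4->12; deleted nodes 12; deleted edges (12,4,hold); added nodes 18, 19; added edges (18,1,hold); (19,5,hold); result: nodes: 1:s, 4:s, 5:s, 6:q1, 8:q2, 11:q3, 13:dot, 15:dot, 17:dot, 18:dot, 19:dot edges: (1,11,i); (4,6,i); (5,8,i); (6,1,o); (6,5,o); (8,4,o); (11,5,o); (13,5,hold); (15,4,hold); (17,1,hold); (18,1,hold); (19,5,hold)
step 2: rule r1; match: 0->6, 1->4, 2->1, 3->5, 4->15; deleted nodes 15; deleted edges (15,4,hold); added nodes 20, 21; added edges (20,1,hold); (21,5,hold); result: nodes: 1:s, 4:s, 5:s, 6:q1, 8:q2, 11:q3, 13:dot, 17:dot, 18:dot, 19:dot, 20:dot, 21:dot edges: (1,11,i); (4,6,i); (5,8,i); (6,1,o); (6,5,o); (8,4,o); (11,5,o); (13,5,hold); (17,1,hold); (18,1,hold); (19,5,hold); (20,1,hold); (21,5,hold)
final:
nodes: 1:s, 4:s, 5:s, 6:q1, 8:q2, 11:q3, 13:dot, 17:dot, 18:dot, 19:dot, 20:dot, 21:dot
edges: (1,11,i); (4,6,i); (5,8,i); (6,1,o); (6,5,o); (8,4,o); (11,5,o); (13,5,hold); (17,1,hold); (18,1,hold); (19,5,hold); (20,1,hold); (21,5,hold)


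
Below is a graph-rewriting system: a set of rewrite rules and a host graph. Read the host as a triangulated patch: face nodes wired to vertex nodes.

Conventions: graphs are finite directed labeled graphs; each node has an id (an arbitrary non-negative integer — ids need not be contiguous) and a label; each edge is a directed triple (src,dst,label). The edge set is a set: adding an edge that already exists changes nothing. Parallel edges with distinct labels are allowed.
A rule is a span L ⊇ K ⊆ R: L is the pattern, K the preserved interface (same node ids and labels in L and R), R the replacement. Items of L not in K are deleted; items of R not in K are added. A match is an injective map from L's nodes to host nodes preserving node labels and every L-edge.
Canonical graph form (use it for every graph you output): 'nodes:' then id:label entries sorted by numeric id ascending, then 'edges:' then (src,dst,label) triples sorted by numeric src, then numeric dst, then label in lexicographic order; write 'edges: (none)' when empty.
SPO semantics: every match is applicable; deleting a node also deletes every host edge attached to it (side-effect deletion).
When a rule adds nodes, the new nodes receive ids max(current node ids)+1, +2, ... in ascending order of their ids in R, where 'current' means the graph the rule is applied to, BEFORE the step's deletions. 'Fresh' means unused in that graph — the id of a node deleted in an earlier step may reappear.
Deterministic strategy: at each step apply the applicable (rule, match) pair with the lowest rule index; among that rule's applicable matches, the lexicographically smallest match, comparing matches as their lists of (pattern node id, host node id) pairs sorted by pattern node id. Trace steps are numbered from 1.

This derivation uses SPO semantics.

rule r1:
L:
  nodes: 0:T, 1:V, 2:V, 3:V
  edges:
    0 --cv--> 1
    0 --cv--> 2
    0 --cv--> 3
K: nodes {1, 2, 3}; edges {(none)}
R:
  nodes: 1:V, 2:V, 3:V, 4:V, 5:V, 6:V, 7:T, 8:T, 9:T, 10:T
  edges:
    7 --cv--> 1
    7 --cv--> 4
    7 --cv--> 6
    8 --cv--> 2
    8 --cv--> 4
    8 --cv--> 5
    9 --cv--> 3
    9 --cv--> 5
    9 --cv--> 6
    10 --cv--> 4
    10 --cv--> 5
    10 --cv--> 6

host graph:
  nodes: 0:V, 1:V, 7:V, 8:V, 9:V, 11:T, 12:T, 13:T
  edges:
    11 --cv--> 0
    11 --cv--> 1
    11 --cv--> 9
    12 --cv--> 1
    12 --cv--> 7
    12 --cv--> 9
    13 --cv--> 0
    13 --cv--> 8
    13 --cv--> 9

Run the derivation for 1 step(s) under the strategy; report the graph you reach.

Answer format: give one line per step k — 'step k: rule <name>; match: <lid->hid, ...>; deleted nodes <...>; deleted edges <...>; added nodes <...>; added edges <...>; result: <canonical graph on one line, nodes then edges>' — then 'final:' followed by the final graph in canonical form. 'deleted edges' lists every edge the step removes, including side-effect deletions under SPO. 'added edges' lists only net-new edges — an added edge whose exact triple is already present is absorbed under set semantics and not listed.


step 1: rule r1; match: 0->11, 1->0, 2->1, 3->9; deleted nodes 11; deleted edges (11,0,cv); (11,1,cv); (11,9,cv); added nodes 14, 15, 16, 17, 18, 19, 20; added edges (17,0,cv); (17,14,cv); (17,16,cv); (18,1,cv); (18,14,cv); (18,15,cv); (19,9,cv); (19,15,cv); (19,16,cv); (20,14,cv); (20,15,cv); (20,16,cv); result: nodes: 0:V, 1:V, 7:V, 8:V, 9:V, 12:T, 13:T, 14:V, 15:V, 16:V, 17:T, 18:T, 19:T, 20:T edges: (12,1,cv); (12,7,cv); (12,9,cv); (13,0,cv); (13,8,cv); (13,9,cv); (17,0,cv); (17,14,cv); (17,16,cv); (18,1,cv); (18,14,cv); (18,15,cv); (19,9,cv); (19,15,cv); (19,16,cv); (20,14,cv); (20,15,cv); (20,16,cv)
final:
nodes: 0:V, 1:V, 7:V, 8:V, 9:V, 12:T, 13:T, 14:V, 15:V, 16:V, 17:T, 18:T, 19:T, 20:T
edges: (12,1,cv); (12,7,cv); (12,9,cv); (13,0,cv); (13,8,cv); (13,9,cv); (17,0,cv); (17,14,cv); (17,16,cv); (18,1,cv); (18,14,cv); (18,15,cv); (19,9,cv); (19,15,cv); (19,16,cv); (20,14,cv); (20,15,cv); (20,16,cv)
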